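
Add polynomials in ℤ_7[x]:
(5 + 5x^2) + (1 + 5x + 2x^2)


Add coefficients mod 7:
x^0: 5 + 1 = 6 (mod 7)
x^1: 0 + 5 = 5 (mod 7)
x^2: 5 + 2 = 0 (mod 7)
Result: 6 + 5x

f + g = 6 + 5x


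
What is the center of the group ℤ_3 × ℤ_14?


Z(G) = {g ∈ G | gx = xg for all x ∈ G}
Direct product of abelian groups is abelian, so Z(G) = G

Z(ℤ_3 × ℤ_14) = ℤ_3 × ℤ_14


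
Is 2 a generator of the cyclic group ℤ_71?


g generates ℤ_n iff gcd(g, n) = 1
gcd(2, 71) = 1
Since gcd = 1, 2 is a generator.

Yes, 2 generates ℤ_71


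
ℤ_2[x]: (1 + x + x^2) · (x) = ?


Expand and collect like terms; reduce coefficients mod 2:
x^0: 1·0 = 0 ≡ 0 (mod 2)
x^1: 1·1 + 1·0 = 1 ≡ 1 (mod 2)
x^2: 1·1 + 1·0 = 1 ≡ 1 (mod 2)
x^3: 1·1 = 1 ≡ 1 (mod 2)
Result: x + x^2 + x^3

f · g = x + x^2 + x^3


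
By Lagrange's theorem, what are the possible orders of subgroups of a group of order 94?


Lagrange's theorem: |H| divides |G|
|G| = 94
Divisors of 94: 1, 2, 47, 94

Possible subgroup orders: {1, 2, 47, 94}


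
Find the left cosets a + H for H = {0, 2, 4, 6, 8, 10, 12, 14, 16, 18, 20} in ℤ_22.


H = {0, 2, 4, 6, 8, 10, 12, 14, 16, 18, 20}, |H| = 11
Number of cosets = |G|/|H| = 22/11 = 2
0 + H = {0, 2, 4, 6, 8, 10, 12, 14, 16, 18, 20}
1 + H = {1, 3, 5, 7, 9, 11, 13, 15, 17, 19, 21}

Cosets: 0+H={0,2,4,6,8,10,12,14,16,18,20}; 1+H={1,3,5,7,9,11,13,15,17,19,21}


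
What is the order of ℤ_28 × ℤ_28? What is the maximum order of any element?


|ℤ_28 × ℤ_28| = 28 × 28 = 784
Max element order = lcm(28,28) = 28
Cyclic? No (gcd=28)

|ℤ_28×ℤ_28| = 784, max element order = 28


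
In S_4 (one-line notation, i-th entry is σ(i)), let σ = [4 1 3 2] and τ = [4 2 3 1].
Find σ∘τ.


σ∘τ: apply τ first, then σ
1 →τ 4 →σ 2
2 →τ 2 →σ 1
3 →τ 3 →σ 3
4 →τ 1 →σ 4

σ∘τ = [2 1 3 4]


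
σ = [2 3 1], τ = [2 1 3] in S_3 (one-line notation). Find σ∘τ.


σ∘τ: apply τ first, then σ
1 →τ 2 →σ 3
2 →τ 1 →σ 2
3 →τ 3 →σ 1

σ∘τ = [3 2 1]


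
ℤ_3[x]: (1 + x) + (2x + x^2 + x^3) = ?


Add coefficients mod 3:
x^0: 1 + 0 = 1 (mod 3)
x^1: 1 + 2 = 0 (mod 3)
x^2: 0 + 1 = 1 (mod 3)
x^3: 0 + 1 = 1 (mod 3)
Result: 1 + x^2 + x^3

f + g = 1 + x^2 + x^3


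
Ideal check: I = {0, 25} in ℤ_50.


Check ideal conditions for I = {0, 25} in ℤ_50:
(1) I is an additive subgroup? Yes
(2) For r ∈ ℤ_50 and a ∈ I: r·a ∈ I? Yes

Yes, I is an ideal of ℤ_50


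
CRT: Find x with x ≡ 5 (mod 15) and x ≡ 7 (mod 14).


m₁ = 15, m₂ = 14, gcd = 1, so CRT applies. M = m₁·m₂ = 210
Let M₁ = M/m₁ = 14, M₂ = M/m₂ = 15
Find y₁ ≡ M₁⁻¹ (mod m₁): 14⁻¹ ≡ 14 (mod 15)
Find y₂ ≡ M₂⁻¹ (mod m₂): 15⁻¹ ≡ 1 (mod 14)
x = a₁·M₁·y₁ + a₂·M₂·y₂ = 5·14·14 + 7·15·1 = 1085
Reduce mod 210: x ≡ 35
Check: 35 mod 15 = 5 ✓, 35 mod 14 = 7 ✓

x ≡ 35 (mod 210)


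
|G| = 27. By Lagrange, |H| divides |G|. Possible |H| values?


Lagrange's theorem: |H| divides |G|
|G| = 27
Divisors of 27: 1, 3, 9, 27

Possible subgroup orders: {1, 3, 9, 27}


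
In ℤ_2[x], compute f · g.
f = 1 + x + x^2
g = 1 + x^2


Expand and collect like terms; reduce coefficients mod 2:
x^0: 1·1 = 1 ≡ 1 (mod 2)
x^1: 1·0 + 1·1 = 1 ≡ 1 (mod 2)
x^2: 1·1 + 1·0 + 1·1 = 2 ≡ 0 (mod 2)
x^3: 1·1 + 1·0 = 1 ≡ 1 (mod 2)
x^4: 1·1 = 1 ≡ 1 (mod 2)
Result: 1 + x + x^3 + x^4

f · g = 1 + x + x^3 + x^4


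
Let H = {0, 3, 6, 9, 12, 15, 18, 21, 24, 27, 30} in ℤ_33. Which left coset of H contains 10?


10 + H = {10 + h (mod 33) : h ∈ H}
10+0=10, 10+3=13, 10+6=16, 10+9=19, 10+12=22, 10+15=25, 10+18=28, 10+21=31, 10+24=1, 10+27=4, 10+30=7
10 + H = {1, 4, 7, 10, 13, 16, 19, 22, 25, 28, 31} = 1 + H

10 + H = {1, 4, 7, 10, 13, 16, 19, 22, 25, 28, 31}


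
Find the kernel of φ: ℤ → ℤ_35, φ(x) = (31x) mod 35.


Kernel = preimage of identity
ker(φ) = {x ∈ ℤ : 31x ≡ 0 (mod 35)}. gcd(31,35) = 1, so 31x ≡ 0 (mod 35) ⟺ x ≡ 0 (mod 35/1 = 35). Hence ker(φ) = 35ℤ

ker(φ) = 35ℤ


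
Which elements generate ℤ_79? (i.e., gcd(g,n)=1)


g generates ℤ_n iff gcd(g,n) = 1
Prime factors of 79: 79
Generators are g ∈ {1,...,78} not divisible by any of these primes.
Generators: {1, 2, 3, 4, 5, 6, 7, 8, 9, 10, 11, 12, 13, 14, 15, 16, 17, 18, 19, 20, 21, 22, 23, 24, 25, 26, 27, 28, 29, 30, 31, 32, 33, 34, 35, 36, 37, 38, 39, 40, 41, 42, 43, 44, 45, 46, 47, 48, 49, 50, 51, 52, 53, 54, 55, 56, 57, 58, 59, 60, 61, 62, 63, 64, 65, 66, 67, 68, 69, 70, 71, 72, 73, 74, 75, 76, 77, 78}
Number of generators = φ(79) = 78

Generators of ℤ_79 = {1, 2, 3, 4, 5, 6, 7, 8, 9, 10, 11, 12, 13, 14, 15, 16, 17, 18, 19, 20, 21, 22, 23, 24, 25, 26, 27, 28, 29, 30, 31, 32, 33, 34, 35, 36, 37, 38, 39, 40, 41, 42, 43, 44, 45, 46, 47, 48, 49, 50, 51, 52, 53, 54, 55, 56, 57, 58, 59, 60, 61, 62, 63, 64, 65, 66, 67, 68, 69, 70, 71, 72, 73, 74, 75, 76, 77, 78}


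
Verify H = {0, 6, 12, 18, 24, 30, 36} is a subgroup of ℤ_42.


Subgroup test for H = {0, 6, 12, 18, 24, 30, 36} in (ℤ_42, +):
(1) 0 ∈ H? Yes
(2) Closure: for all a,b ∈ H, (a+b) mod 42 ∈ H? Yes
(3) Inverses: for all a ∈ H, -a mod 42 ∈ H? Yes

Yes, H is a subgroup of ℤ_42


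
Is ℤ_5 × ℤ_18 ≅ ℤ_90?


Comparing ℤ_5 × ℤ_18 and ℤ_90:
gcd(5,18) = 1, so ℤ_5 × ℤ_18 ≅ ℤ_90 (CRT)

Yes, ℤ_5 × ℤ_18 ≅ ℤ_90


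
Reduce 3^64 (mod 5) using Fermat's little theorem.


Fermat's little theorem: if p is prime and gcd(a,p)=1, then a^(p-1) ≡ 1 (mod p)
p = 5 is prime, gcd(3,5) = 1
Reduce exponent: 64 mod 4 = 0
So 3^64 ≡ 3^0 (mod 5)
3^0 = 1

3^64 ≡ 1 (mod 5)


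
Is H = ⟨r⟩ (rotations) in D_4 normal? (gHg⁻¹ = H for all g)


H = ⟨r⟩ (rotations) in D_4
The rotation subgroup ⟨r⟩ has index 2 in D_4, so it is normal

Yes, normal subgroup


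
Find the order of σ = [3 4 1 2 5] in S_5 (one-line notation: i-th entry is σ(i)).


Cycle decomposition: (1 3) (2 4)
Cycle lengths: 2, 2
Order = lcm(2, 2) = 2

ord(σ) = 2


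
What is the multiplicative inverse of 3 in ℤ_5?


Use the extended Euclidean algorithm to write 1 = 3·s + 5·t; then s mod 5 is the inverse.
Euclidean algorithm:
  3 = 0·5 + 3
  5 = 1·3 + 2
  3 = 1·2 + 1
  2 = 2·1 + 0
gcd(3,5) = 1
Back-substitution gives: 3·(2) + 5·(-1) = 1
So 3⁻¹ ≡ 2 ≡ 2 (mod 5)
Check: 3 × 2 = 6 ≡ 1 (mod 5) ✓

3⁻¹ ≡ 2 (mod 5)


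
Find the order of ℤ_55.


ℤ_n has n elements.

|ℤ_55| = 55


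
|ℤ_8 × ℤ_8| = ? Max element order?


|ℤ_8 × ℤ_8| = 8 × 8 = 64
Max element order = lcm(8,8) = 8
Cyclic? No (gcd=8)

|ℤ_8×ℤ_8| = 64, max element order = 8


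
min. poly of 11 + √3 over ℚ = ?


Let α = 11 + √3. Then α - 11 = √3, so (α - 11)² = 3, giving α² - 22α + 118 = 0. Degree 2 and α ∉ ℚ, so this is the minimal polynomial.

Minimal polynomial: x² - 22x + 118


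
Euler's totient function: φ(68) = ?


Factor n: 68 = 2^2 × 17
φ(n) = n · ∏(1 - 1/p) over distinct primes p | n
φ(68) = 68 · (1 - 1/2) · (1 - 1/17) = 32

φ(68) = 32


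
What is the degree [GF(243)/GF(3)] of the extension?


GF(243) = GF(3^5), so the extension degree is 5

[GF(243)/GF(3)] = 5


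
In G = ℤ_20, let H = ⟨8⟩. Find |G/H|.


|⟨8⟩| = n / gcd(8, 20) = 20 / 4 = 5
H is normal (ℤ_20 is abelian).
|G/H| = |G| / |H| = 20 / 5 = 4

|G/H| = 4


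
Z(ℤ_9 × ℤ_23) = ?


Z(G) = {g ∈ G | gx = xg for all x ∈ G}
Direct product of abelian groups is abelian, so Z(G) = G

Z(ℤ_9 × ℤ_23) = ℤ_9 × ℤ_23


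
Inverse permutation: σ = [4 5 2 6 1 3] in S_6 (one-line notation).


To find σ⁻¹, swap domain and range:
σ(1) = 4 → σ⁻¹(4) = 1
σ(2) = 5 → σ⁻¹(5) = 2
σ(3) = 2 → σ⁻¹(2) = 3
σ(4) = 6 → σ⁻¹(6) = 4
σ(5) = 1 → σ⁻¹(1) = 5
σ(6) = 3 → σ⁻¹(3) = 6

σ⁻¹ = [5 3 6 1 2 4]


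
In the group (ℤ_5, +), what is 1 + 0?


Operation: addition mod 5
1 + 0 = (a + b) mod 5 with a = 1, b = 0

1 + 0 = 1


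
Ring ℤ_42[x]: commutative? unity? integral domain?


ℤ_42 has zero divisors (2·21 ≡ 0), and these lift to constant zero divisors in ℤ_42[x]; so not an integral domain
Commutative: Yes
Integral domain: No
Has unity: Yes

ℤ_42[x]: Commutative=Yes, Unity=Yes


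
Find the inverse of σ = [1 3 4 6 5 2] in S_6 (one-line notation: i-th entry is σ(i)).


To find σ⁻¹, swap domain and range:
σ(1) = 1 → σ⁻¹(1) = 1
σ(2) = 3 → σ⁻¹(3) = 2
σ(3) = 4 → σ⁻¹(4) = 3
σ(4) = 6 → σ⁻¹(6) = 4
σ(5) = 5 → σ⁻¹(5) = 5
σ(6) = 2 → σ⁻¹(2) = 6

σ⁻¹ = [1 6 2 3 5 4]


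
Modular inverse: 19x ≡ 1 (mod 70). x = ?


Use the extended Euclidean algorithm to write 1 = 19·s + 70·t; then s mod 70 is the inverse.
Euclidean algorithm:
  19 = 0·70 + 19
  70 = 3·19 + 13
  19 = 1·13 + 6
  13 = 2·6 + 1
  6 = 6·1 + 0
gcd(19,70) = 1
Back-substitution gives: 19·(-11) + 70·(3) = 1
So 19⁻¹ ≡ -11 ≡ 59 (mod 70)
Check: 19 × 59 = 1121 ≡ 1 (mod 70) ✓

19⁻¹ ≡ 59 (mod 70)


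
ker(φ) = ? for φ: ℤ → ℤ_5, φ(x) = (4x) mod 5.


Kernel = preimage of identity
ker(φ) = {x ∈ ℤ : 4x ≡ 0 (mod 5)}. gcd(4,5) = 1, so 4x ≡ 0 (mod 5) ⟺ x ≡ 0 (mod 5/1 = 5). Hence ker(φ) = 5ℤ

ker(φ) = 5ℤ


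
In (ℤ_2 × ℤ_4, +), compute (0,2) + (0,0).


Operation: componentwise addition mod (2, 4)
(0,2) + (0,0) = ((a₁+b₁) mod 2, (a₂+b₂) mod 4) with a = (0,2), b = (0,0)

(0,2) + (0,0) = (0,2)


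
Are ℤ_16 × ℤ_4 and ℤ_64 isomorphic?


Comparing ℤ_16 × ℤ_4 and ℤ_64:
gcd(16,4) = 4 ≠ 1. Max element order in ℤ_16×ℤ_4 is lcm(16,4) = 16 < 64, so it has no element of order 64

No, ℤ_16 × ℤ_4 ≇ ℤ_64


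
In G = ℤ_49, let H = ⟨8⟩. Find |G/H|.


|⟨8⟩| = n / gcd(8, 49) = 49 / 1 = 49
H is normal (ℤ_49 is abelian).
|G/H| = |G| / |H| = 49 / 49 = 1

|G/H| = 1


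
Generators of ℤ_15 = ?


g generates ℤ_n iff gcd(g,n) = 1
Checking each g ∈ {1,...,14}:
gcd(1,15) = 1
gcd(2,15) = 1
gcd(3,15) = 3
gcd(4,15) = 1
gcd(5,15) = 5
gcd(6,15) = 3
gcd(7,15) = 1
gcd(8,15) = 1
gcd(9,15) = 3
gcd(10,15) = 5
gcd(11,15) = 1
gcd(12,15) = 3
gcd(13,15) = 1
gcd(14,15) = 1
Generators: {1, 2, 4, 7, 8, 11, 13, 14}
Number of generators = φ(15) = 8

Generators of ℤ_15 = {1, 2, 4, 7, 8, 11, 13, 14}


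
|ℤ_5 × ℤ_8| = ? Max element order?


|ℤ_5 × ℤ_8| = 5 × 8 = 40
Max element order = lcm(5,8) = 40
Cyclic? Yes (gcd=1)

|ℤ_5×ℤ_8| = 40, max element order = 40


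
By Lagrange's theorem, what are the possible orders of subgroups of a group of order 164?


Lagrange's theorem: |H| divides |G|
|G| = 164
Divisors of 164: 1, 2, 4, 41, 82, 164

Possible subgroup orders: {1, 2, 4, 41, 82, 164}


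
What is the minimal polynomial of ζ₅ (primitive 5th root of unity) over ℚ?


ζ₅ is a root of Φ₅(x) = x⁴ + x³ + x² + x + 1, irreducible over ℚ

Minimal polynomial: x⁴ + x³ + x² + x + 1


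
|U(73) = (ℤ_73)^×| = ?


U(n) is the group of units mod n; |U(n)| = φ(n)
|U(73)| = φ(73) = 72

|U(73) = (ℤ_73)^×| = 72


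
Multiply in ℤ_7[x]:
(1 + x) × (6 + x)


Expand and collect like terms; reduce coefficients mod 7:
x^0: 1·6 = 6 ≡ 6 (mod 7)
x^1: 1·1 + 1·6 = 7 ≡ 0 (mod 7)
x^2: 1·1 = 1 ≡ 1 (mod 7)
Result: 6 + x^2

f · g = 6 + x^2


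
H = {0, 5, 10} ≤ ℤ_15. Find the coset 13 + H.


13 + H = {13 + h (mod 15) : h ∈ H}
13+0=13, 13+5=3, 13+10=8
13 + H = {3, 8, 13} = 3 + H

13 + H = {3, 8, 13}


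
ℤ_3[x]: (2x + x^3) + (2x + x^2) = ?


Add coefficients mod 3:
x^0: 0 + 0 = 0 (mod 3)
x^1: 2 + 2 = 1 (mod 3)
x^2: 0 + 1 = 1 (mod 3)
x^3: 1 + 0 = 1 (mod 3)
Result: x + x^2 + x^3

f + g = x + x^2 + x^3


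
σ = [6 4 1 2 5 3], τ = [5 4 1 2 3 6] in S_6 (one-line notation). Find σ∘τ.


σ∘τ: apply τ first, then σ
1 →τ 5 →σ 5
2 →τ 4 →σ 2
3 →τ 1 →σ 6
4 →τ 2 →σ 4
5 →τ 3 →σ 1
6 →τ 6 →σ 3

σ∘τ = [5 2 6 4 1 3]


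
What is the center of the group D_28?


Z(G) = {g ∈ G | gx = xg for all x ∈ G}
For even n, Z(D_n) = {e, r^(n/2)}: the 180° rotation r^14 commutes with every reflection and rotation

Z(D_28) = {e, r^14}


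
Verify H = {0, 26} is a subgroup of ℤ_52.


Subgroup test for H = {0, 26} in (ℤ_52, +):
(1) 0 ∈ H? Yes
(2) Closure: for all a,b ∈ H, (a+b) mod 52 ∈ H? Yes
(3) Inverses: for all a ∈ H, -a mod 52 ∈ H? Yes

Yes, H is a subgroup of ℤ_52


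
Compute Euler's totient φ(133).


Factor n: 133 = 7 × 19
φ(n) = n · ∏(1 - 1/p) over distinct primes p | n
φ(133) = 133 · (1 - 1/7) · (1 - 1/19) = 108

φ(133) = 108


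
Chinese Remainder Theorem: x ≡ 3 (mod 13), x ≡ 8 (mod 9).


m₁ = 13, m₂ = 9, gcd = 1, so CRT applies. M = m₁·m₂ = 117
Let M₁ = M/m₁ = 9, M₂ = M/m₂ = 13
Find y₁ ≡ M₁⁻¹ (mod m₁): 9⁻¹ ≡ 3 (mod 13)
Find y₂ ≡ M₂⁻¹ (mod m₂): 13⁻¹ ≡ 7 (mod 9)
x = a₁·M₁·y₁ + a₂·M₂·y₂ = 3·9·3 + 8·13·7 = 809
Reduce mod 117: x ≡ 107
Check: 107 mod 13 = 3 ✓, 107 mod 9 = 8 ✓

x ≡ 107 (mod 117)


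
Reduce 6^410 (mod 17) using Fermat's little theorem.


Fermat's little theorem: if p is prime and gcd(a,p)=1, then a^(p-1) ≡ 1 (mod p)
p = 17 is prime, gcd(6,17) = 1
Reduce exponent: 410 mod 16 = 10
So 6^410 ≡ 6^10 (mod 17)
6^10 mod 17 = 15

6^410 ≡ 15 (mod 17)


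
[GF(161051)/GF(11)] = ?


GF(161051) = GF(11^5), so the extension degree is 5

[GF(161051)/GF(11)] = 5


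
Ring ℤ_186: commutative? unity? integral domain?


ℤ_186 is a commutative ring with unity 1; 186 = 2×93 is composite, so 2·93 ≡ 0 gives zero divisors (not an integral domain)
Commutative: Yes
Integral domain: No
Has unity: Yes

ℤ_186: Commutative=Yes, Unity=Yes


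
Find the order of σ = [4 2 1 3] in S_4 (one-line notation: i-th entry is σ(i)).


Cycle decomposition: (1 4 3)
Cycle lengths: 3
Order = lcm(3) = 3

ord(σ) = 3


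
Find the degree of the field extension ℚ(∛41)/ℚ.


∛41 has minimal polynomial x³ - 41 (irreducible over ℚ since 41 is not a perfect cube)

[ℚ(∛41)/ℚ] = 3


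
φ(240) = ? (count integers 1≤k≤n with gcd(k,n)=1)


Factor n: 240 = 2^4 × 3 × 5
φ(n) = n · ∏(1 - 1/p) over distinct primes p | n
φ(240) = 240 · (1 - 1/2) · (1 - 1/3) · (1 - 1/5) = 64

φ(240) = 64


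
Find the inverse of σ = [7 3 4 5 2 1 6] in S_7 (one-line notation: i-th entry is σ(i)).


To find σ⁻¹, swap domain and range:
σ(1) = 7 → σ⁻¹(7) = 1
σ(2) = 3 → σ⁻¹(3) = 2
σ(3) = 4 → σ⁻¹(4) = 3
σ(4) = 5 → σ⁻¹(5) = 4
σ(5) = 2 → σ⁻¹(2) = 5
σ(6) = 1 → σ⁻¹(1) = 6
σ(7) = 6 → σ⁻¹(6) = 7

σ⁻¹ = [6 5 2 3 4 7 1]


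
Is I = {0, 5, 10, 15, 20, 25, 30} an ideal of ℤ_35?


Check ideal conditions for I = {0, 5, 10, 15, 20, 25, 30} in ℤ_35:
(1) I is an additive subgroup? Yes
(2) For r ∈ ℤ_35 and a ∈ I: r·a ∈ I? Yes

Yes, I is an ideal of ℤ_35


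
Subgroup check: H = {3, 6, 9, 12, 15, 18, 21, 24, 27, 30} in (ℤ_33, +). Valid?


Subgroup test for H = {3, 6, 9, 12, 15, 18, 21, 24, 27, 30} in (ℤ_33, +):
(1) 0 ∈ H? No
(2) Closure: for all a,b ∈ H, (a+b) mod 33 ∈ H? No  [counterexample: 3 + 30 = 0 ∉ H]
(3) Inverses: for all a ∈ H, -a mod 33 ∈ H? Yes

No, H is not a subgroup of ℤ_33


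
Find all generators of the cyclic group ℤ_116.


g generates ℤ_n iff gcd(g,n) = 1
Prime factors of 116: 2, 29
Generators are g ∈ {1,...,115} not divisible by any of these primes.
Generators: {1, 3, 5, 7, 9, 11, 13, 15, 17, 19, 21, 23, 25, 27, 31, 33, 35, 37, 39, 41, 43, 45, 47, 49, 51, 53, 55, 57, 59, 61, 63, 65, 67, 69, 71, 73, 75, 77, 79, 81, 83, 85, 89, 91, 93, 95, 97, 99, 101, 103, 105, 107, 109, 111, 113, 115}
Number of generators = φ(116) = 56

Generators of ℤ_116 = {1, 3, 5, 7, 9, 11, 13, 15, 17, 19, 21, 23, 25, 27, 31, 33, 35, 37, 39, 41, 43, 45, 47, 49, 51, 53, 55, 57, 59, 61, 63, 65, 67, 69, 71, 73, 75, 77, 79, 81, 83, 85, 89, 91, 93, 95, 97, 99, 101, 103, 105, 107, 109, 111, 113, 115}


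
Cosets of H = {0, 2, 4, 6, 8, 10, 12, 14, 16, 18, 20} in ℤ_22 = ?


H = {0, 2, 4, 6, 8, 10, 12, 14, 16, 18, 20}, |H| = 11
Number of cosets = |G|/|H| = 22/11 = 2
0 + H = {0, 2, 4, 6, 8, 10, 12, 14, 16, 18, 20}
1 + H = {1, 3, 5, 7, 9, 11, 13, 15, 17, 19, 21}

Cosets: 0+H={0,2,4,6,8,10,12,14,16,18,20}; 1+H={1,3,5,7,9,11,13,15,17,19,21}


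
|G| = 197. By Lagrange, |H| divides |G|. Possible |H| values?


Lagrange's theorem: |H| divides |G|
|G| = 197
Divisors of 197: 1, 197

Possible subgroup orders: {1, 197}


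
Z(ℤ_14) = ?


Z(G) = {g ∈ G | gx = xg for all x ∈ G}
ℤ_14 is abelian, so Z(G) = G

Z(ℤ_14) = ℤ_14


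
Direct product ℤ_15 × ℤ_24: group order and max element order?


|ℤ_15 × ℤ_24| = 15 × 24 = 360
Max element order = lcm(15,24) = 120
Cyclic? No (gcd=3)

|ℤ_15×ℤ_24| = 360, max element order = 120


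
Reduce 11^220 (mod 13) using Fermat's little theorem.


Fermat's little theorem: if p is prime and gcd(a,p)=1, then a^(p-1) ≡ 1 (mod p)
p = 13 is prime, gcd(11,13) = 1
Reduce exponent: 220 mod 12 = 4
So 11^220 ≡ 11^4 (mod 13)
11^4 mod 13 = 3

11^220 ≡ 3 (mod 13)


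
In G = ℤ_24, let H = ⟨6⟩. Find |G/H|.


|⟨6⟩| = n / gcd(6, 24) = 24 / 6 = 4
H is normal (ℤ_24 is abelian).
|G/H| = |G| / |H| = 24 / 4 = 6

|G/H| = 6


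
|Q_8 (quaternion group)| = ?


Q_8 = {±1, ±i, ±j, ±k}
|Q_8| = 8

|Q_8 (quaternion group)| = 8


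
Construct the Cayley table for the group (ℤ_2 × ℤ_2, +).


Elements: {(0,0), (0,1), (1,0), (1,1)}
Operation: componentwise addition mod (2, 2)
Entry (a, b) = ((a₁+b₁) mod 2, (a₂+b₂) mod 2)

Cayley table:
      | (0,0) | (0,1) | (1,0) | (1,1)
(0,0) | (0,0) | (0,1) | (1,0) | (1,1)
(0,1) | (0,1) | (0,0) | (1,1) | (1,0)
(1,0) | (1,0) | (1,1) | (0,0) | (0,1)
(1,1) | (1,1) | (1,0) | (0,1) | (0,0)


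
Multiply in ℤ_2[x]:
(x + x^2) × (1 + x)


Expand and collect like terms; reduce coefficients mod 2:
x^0: 0·1 = 0 ≡ 0 (mod 2)
x^1: 0·1 + 1·1 = 1 ≡ 1 (mod 2)
x^2: 1·1 + 1·1 = 2 ≡ 0 (mod 2)
x^3: 1·1 = 1 ≡ 1 (mod 2)
Result: x + x^3

f · g = x + x^3


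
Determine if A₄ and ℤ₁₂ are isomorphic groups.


Comparing A₄ and ℤ₁₂:
A₄ is non-abelian, ℤ₁₂ is abelian

No, A₄ ≇ ℤ₁₂


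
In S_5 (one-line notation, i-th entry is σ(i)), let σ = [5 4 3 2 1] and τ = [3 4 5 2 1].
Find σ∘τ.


σ∘τ: apply τ first, then σ
1 →τ 3 →σ 3
2 →τ 4 →σ 2
3 →τ 5 →σ 1
4 →τ 2 →σ 4
5 →τ 1 →σ 5

σ∘τ = [3 2 1 4 5]


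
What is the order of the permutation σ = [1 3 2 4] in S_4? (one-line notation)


Cycle decomposition: (2 3)
Cycle lengths: 2
Order = lcm(2) = 2

ord(σ) = 2


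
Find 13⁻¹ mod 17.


Use the extended Euclidean algorithm to write 1 = 13·s + 17·t; then s mod 17 is the inverse.
Euclidean algorithm:
  13 = 0·17 + 13
  17 = 1·13 + 4
  13 = 3·4 + 1
  4 = 4·1 + 0
gcd(13,17) = 1
Back-substitution gives: 13·(4) + 17·(-3) = 1
So 13⁻¹ ≡ 4 ≡ 4 (mod 17)
Check: 13 × 4 = 52 ≡ 1 (mod 17) ✓

13⁻¹ ≡ 4 (mod 17)


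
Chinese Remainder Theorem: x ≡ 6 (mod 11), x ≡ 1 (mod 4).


m₁ = 11, m₂ = 4, gcd = 1, so CRT applies. M = m₁·m₂ = 44
Let M₁ = M/m₁ = 4, M₂ = M/m₂ = 11
Find y₁ ≡ M₁⁻¹ (mod m₁): 4⁻¹ ≡ 3 (mod 11)
Find y₂ ≡ M₂⁻¹ (mod m₂): 11⁻¹ ≡ 3 (mod 4)
x = a₁·M₁·y₁ + a₂·M₂·y₂ = 6·4·3 + 1·11·3 = 105
Reduce mod 44: x ≡ 17
Check: 17 mod 11 = 6 ✓, 17 mod 4 = 1 ✓

x ≡ 17 (mod 44)


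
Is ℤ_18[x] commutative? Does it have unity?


ℤ_18 has zero divisors (2·9 ≡ 0), and these lift to constant zero divisors in ℤ_18[x]; so not an integral domain
Commutative: Yes
Integral domain: No
Has unity: Yes

ℤ_18[x]: Commutative=Yes, Unity=Yes


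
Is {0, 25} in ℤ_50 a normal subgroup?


H = {0, 25} in ℤ_50
ℤ_50 is abelian; every subgroup of an abelian group is normal

Yes, normal subgroup


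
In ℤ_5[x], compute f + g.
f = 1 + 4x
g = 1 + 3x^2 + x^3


Add coefficients mod 5:
x^0: 1 + 1 = 2 (mod 5)
x^1: 4 + 0 = 4 (mod 5)
x^2: 0 + 3 = 3 (mod 5)
x^3: 0 + 1 = 1 (mod 5)
Result: 2 + 4x + 3x^2 + x^3

f + g = 2 + 4x + 3x^2 + x^3


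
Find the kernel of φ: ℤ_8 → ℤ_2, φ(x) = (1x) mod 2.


Kernel = preimage of identity
ker(φ) = {x ∈ ℤ_8 : 1x ≡ 0 (mod 2)}. Since 2 | 8, φ is well-defined. The kernel is the cyclic subgroup ⟨2⟩ of ℤ_8 (order 4), i.e. {0, 2, 4, 6}

ker(φ) = {0, 2, 4, 6}


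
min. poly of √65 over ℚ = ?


√65 satisfies x² - 65 = 0, irreducible over ℚ since 65 is squarefree

Minimal polynomial: x² - 65


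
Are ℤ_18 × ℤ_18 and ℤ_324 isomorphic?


Comparing ℤ_18 × ℤ_18 and ℤ_324:
gcd(18,18) = 18 ≠ 1. Max element order in ℤ_18×ℤ_18 is lcm(18,18) = 18 < 324, so it has no element of order 324

No, ℤ_18 × ℤ_18 ≇ ℤ_324


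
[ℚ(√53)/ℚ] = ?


√53 has minimal polynomial x² - 53 (irreducible over ℚ since 53 is squarefree)

[ℚ(√53)/ℚ] = 2


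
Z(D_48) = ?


Z(G) = {g ∈ G | gx = xg for all x ∈ G}
For even n, Z(D_n) = {e, r^(n/2)}: the 180° rotation r^24 commutes with every reflection and rotation

Z(D_48) = {e, r^24}


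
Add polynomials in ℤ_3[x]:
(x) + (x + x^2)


Add coefficients mod 3:
x^0: 0 + 0 = 0 (mod 3)
x^1: 1 + 1 = 2 (mod 3)
x^2: 0 + 1 = 1 (mod 3)
Result: 2x + x^2

f + g = 2x + x^2


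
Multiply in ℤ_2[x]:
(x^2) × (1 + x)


Expand and collect like terms; reduce coefficients mod 2:
x^0: 0·1 = 0 ≡ 0 (mod 2)
x^1: 0·1 + 0·1 = 0 ≡ 0 (mod 2)
x^2: 0·1 + 1·1 = 1 ≡ 1 (mod 2)
x^3: 1·1 = 1 ≡ 1 (mod 2)
Result: x^2 + x^3

f · g = x^2 + x^3


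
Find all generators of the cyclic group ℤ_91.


g generates ℤ_n iff gcd(g,n) = 1
Prime factors of 91: 7, 13
Generators are g ∈ {1,...,90} not divisible by any of these primes.
Generators: {1, 2, 3, 4, 5, 6, 8, 9, 10, 11, 12, 15, 16, 17, 18, 19, 20, 22, 23, 24, 25, 27, 29, 30, 31, 32, 33, 34, 36, 37, 38, 40, 41, 43, 44, 45, 46, 47, 48, 50, 51, 53, 54, 55, 57, 58, 59, 60, 61, 62, 64, 66, 67, 68, 69, 71, 72, 73, 74, 75, 76, 79, 80, 81, 82, 83, 85, 86, 87, 88, 89, 90}
Number of generators = φ(91) = 72

Generators of ℤ_91 = {1, 2, 3, 4, 5, 6, 8, 9, 10, 11, 12, 15, 16, 17, 18, 19, 20, 22, 23, 24, 25, 27, 29, 30, 31, 32, 33, 34, 36, 37, 38, 40, 41, 43, 44, 45, 46, 47, 48, 50, 51, 53, 54, 55, 57, 58, 59, 60, 61, 62, 64, 66, 67, 68, 69, 71, 72, 73, 74, 75, 76, 79, 80, 81, 82, 83, 85, 86, 87, 88, 89, 90}


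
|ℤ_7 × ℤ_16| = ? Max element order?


|ℤ_7 × ℤ_16| = 7 × 16 = 112
Max element order = lcm(7,16) = 112
Cyclic? Yes (gcd=1)

|ℤ_7×ℤ_16| = 112, max element order = 112


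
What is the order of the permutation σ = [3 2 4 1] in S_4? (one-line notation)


Cycle decomposition: (1 3 4)
Cycle lengths: 3
Order = lcm(3) = 3

ord(σ) = 3


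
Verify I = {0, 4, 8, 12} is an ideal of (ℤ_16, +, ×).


Check ideal conditions for I = {0, 4, 8, 12} in ℤ_16:
(1) I is an additive subgroup? Yes
(2) For r ∈ ℤ_16 and a ∈ I: r·a ∈ I? Yes

Yes, I is an ideal of ℤ_16


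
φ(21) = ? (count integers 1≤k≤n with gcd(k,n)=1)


φ(n) = count of k ∈ {1,...,n} with gcd(k,n)=1
Coprimes to 21: {1, 2, 4, 5, 8, 10, 11, 13, 16, 17, 19, 20}
Count: 12

φ(21) = 12


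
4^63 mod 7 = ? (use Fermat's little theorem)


Fermat's little theorem: if p is prime and gcd(a,p)=1, then a^(p-1) ≡ 1 (mod p)
p = 7 is prime, gcd(4,7) = 1
Reduce exponent: 63 mod 6 = 3
So 4^63 ≡ 4^3 (mod 7)
4^3 mod 7 = 1

4^63 ≡ 1 (mod 7)


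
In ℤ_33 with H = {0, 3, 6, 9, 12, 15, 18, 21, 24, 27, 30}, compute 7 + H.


7 + H = {7 + h (mod 33) : h ∈ H}
7+0=7, 7+3=10, 7+6=13, 7+9=16, 7+12=19, 7+15=22, 7+18=25, 7+21=28, 7+24=31, 7+27=1, 7+30=4
7 + H = {1, 4, 7, 10, 13, 16, 19, 22, 25, 28, 31} = 1 + H

7 + H = {1, 4, 7, 10, 13, 16, 19, 22, 25, 28, 31}


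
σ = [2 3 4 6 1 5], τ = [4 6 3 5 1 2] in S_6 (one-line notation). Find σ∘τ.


σ∘τ: apply τ first, then σ
1 →τ 4 →σ 6
2 →τ 6 →σ 5
3 →τ 3 →σ 4
4 →τ 5 →σ 1
5 →τ 1 →σ 2
6 →τ 2 →σ 3

σ∘τ = [6 5 4 1 2 3]


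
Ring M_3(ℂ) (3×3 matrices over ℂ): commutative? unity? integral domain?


Matrix multiplication is non-commutative for n ≥ 2; the identity matrix I is the unity; singular matrices give zero divisors, so not an integral domain
Commutative: No
Integral domain: No
Has unity: Yes

M_3(ℂ) (3×3 matrices over ℂ): Commutative=No, Unity=Yes


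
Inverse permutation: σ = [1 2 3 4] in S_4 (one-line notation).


To find σ⁻¹, swap domain and range:
σ(1) = 1 → σ⁻¹(1) = 1
σ(2) = 2 → σ⁻¹(2) = 2
σ(3) = 3 → σ⁻¹(3) = 3
σ(4) = 4 → σ⁻¹(4) = 4

σ⁻¹ = [1 2 3 4]


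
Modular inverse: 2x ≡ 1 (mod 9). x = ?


Use the extended Euclidean algorithm to write 1 = 2·s + 9·t; then s mod 9 is the inverse.
Euclidean algorithm:
  2 = 0·9 + 2
  9 = 4·2 + 1
  2 = 2·1 + 0
gcd(2,9) = 1
Back-substitution gives: 2·(-4) + 9·(1) = 1
So 2⁻¹ ≡ -4 ≡ 5 (mod 9)
Check: 2 × 5 = 10 ≡ 1 (mod 9) ✓

2⁻¹ ≡ 5 (mod 9)


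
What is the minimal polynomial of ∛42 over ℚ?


∛42 satisfies x³ - 42 = 0, irreducible over ℚ (no rational root; 42 is not a perfect cube)

Minimal polynomial: x³ - 42


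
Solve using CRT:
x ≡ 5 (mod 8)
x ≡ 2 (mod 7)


m₁ = 8, m₂ = 7, gcd = 1, so CRT applies. M = m₁·m₂ = 56
Let M₁ = M/m₁ = 7, M₂ = M/m₂ = 8
Find y₁ ≡ M₁⁻¹ (mod m₁): 7⁻¹ ≡ 7 (mod 8)
Find y₂ ≡ M₂⁻¹ (mod m₂): 8⁻¹ ≡ 1 (mod 7)
x = a₁·M₁·y₁ + a₂·M₂·y₂ = 5·7·7 + 2·8·1 = 261
Reduce mod 56: x ≡ 37
Check: 37 mod 8 = 5 ✓, 37 mod 7 = 2 ✓

x ≡ 37 (mod 56)


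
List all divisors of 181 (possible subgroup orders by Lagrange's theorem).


Lagrange's theorem: |H| divides |G|
|G| = 181
Divisors of 181: 1, 181

Possible subgroup orders: {1, 181}


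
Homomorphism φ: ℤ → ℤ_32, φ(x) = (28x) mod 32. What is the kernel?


Kernel = preimage of identity
ker(φ) = {x ∈ ℤ : 28x ≡ 0 (mod 32)}. gcd(28,32) = 4, so 28x ≡ 0 (mod 32) ⟺ x ≡ 0 (mod 32/4 = 8). Hence ker(φ) = 8ℤ

ker(φ) = 8ℤ


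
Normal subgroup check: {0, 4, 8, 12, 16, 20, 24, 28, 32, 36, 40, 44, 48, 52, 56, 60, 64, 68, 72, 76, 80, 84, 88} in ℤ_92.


H = {0, 4, 8, 12, 16, 20, 24, 28, 32, 36, 40, 44, 48, 52, 56, 60, 64, 68, 72, 76, 80, 84, 88} in ℤ_92
ℤ_92 is abelian; every subgroup of an abelian group is normal

Yes, normal subgroup


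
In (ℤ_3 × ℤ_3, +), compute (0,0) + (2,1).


Operation: componentwise addition mod (3, 3)
(0,0) + (2,1) = ((a₁+b₁) mod 3, (a₂+b₂) mod 3) with a = (0,0), b = (2,1)

(0,0) + (2,1) = (2,1)


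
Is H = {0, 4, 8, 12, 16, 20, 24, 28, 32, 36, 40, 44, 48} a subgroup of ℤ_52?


Subgroup test for H = {0, 4, 8, 12, 16, 20, 24, 28, 32, 36, 40, 44, 48} in (ℤ_52, +):
(1) 0 ∈ H? Yes
(2) Closure: for all a,b ∈ H, (a+b) mod 52 ∈ H? Yes
(3) Inverses: for all a ∈ H, -a mod 52 ∈ H? Yes

Yes, H is a subgroup of ℤ_52


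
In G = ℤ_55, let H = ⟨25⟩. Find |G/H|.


|⟨25⟩| = n / gcd(25, 55) = 55 / 5 = 11
H is normal (ℤ_55 is abelian).
|G/H| = |G| / |H| = 55 / 11 = 5

|G/H| = 5


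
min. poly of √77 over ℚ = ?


√77 satisfies x² - 77 = 0, irreducible over ℚ since 77 is squarefree

Minimal polynomial: x² - 77


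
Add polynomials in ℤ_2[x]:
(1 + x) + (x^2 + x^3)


Add coefficients mod 2:
x^0: 1 + 0 = 1 (mod 2)
x^1: 1 + 0 = 1 (mod 2)
x^2: 0 + 1 = 1 (mod 2)
x^3: 0 + 1 = 1 (mod 2)
Result: 1 + x + x^2 + x^3

f + g = 1 + x + x^2 + x^3


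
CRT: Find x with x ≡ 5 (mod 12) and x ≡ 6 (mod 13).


m₁ = 12, m₂ = 13, gcd = 1, so CRT applies. M = m₁·m₂ = 156
Let M₁ = M/m₁ = 13, M₂ = M/m₂ = 12
Find y₁ ≡ M₁⁻¹ (mod m₁): 13⁻¹ ≡ 1 (mod 12)
Find y₂ ≡ M₂⁻¹ (mod m₂): 12⁻¹ ≡ 12 (mod 13)
x = a₁·M₁·y₁ + a₂·M₂·y₂ = 5·13·1 + 6·12·12 = 929
Reduce mod 156: x ≡ 149
Check: 149 mod 12 = 5 ✓, 149 mod 13 = 6 ✓

x ≡ 149 (mod 156)


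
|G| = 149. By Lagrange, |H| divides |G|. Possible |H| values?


Lagrange's theorem: |H| divides |G|
|G| = 149
Divisors of 149: 1, 149

Possible subgroup orders: {1, 149}


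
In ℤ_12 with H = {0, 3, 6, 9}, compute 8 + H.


8 + H = {8 + h (mod 12) : h ∈ H}
8+0=8, 8+3=11, 8+6=2, 8+9=5
8 + H = {2, 5, 8, 11} = 2 + H

8 + H = {2, 5, 8, 11}


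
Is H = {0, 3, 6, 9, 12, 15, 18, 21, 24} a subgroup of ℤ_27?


Subgroup test for H = {0, 3, 6, 9, 12, 15, 18, 21, 24} in (ℤ_27, +):
(1) 0 ∈ H? Yes
(2) Closure: for all a,b ∈ H, (a+b) mod 27 ∈ H? Yes
(3) Inverses: for all a ∈ H, -a mod 27 ∈ H? Yes

Yes, H is a subgroup of ℤ_27


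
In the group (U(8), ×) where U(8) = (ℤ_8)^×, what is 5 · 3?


Operation: multiplication mod 8
5 · 3 = (a × b) mod 8 with a = 5, b = 3

5 · 3 = 7


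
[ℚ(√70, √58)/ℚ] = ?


[ℚ(√70,√58):ℚ] = [ℚ(√70,√58):ℚ(√70)]·[ℚ(√70):ℚ] = 2·2 = 4

[ℚ(√70, √58)/ℚ] = 4


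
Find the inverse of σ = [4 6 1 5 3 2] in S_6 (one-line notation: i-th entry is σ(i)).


To find σ⁻¹, swap domain and range:
σ(1) = 4 → σ⁻¹(4) = 1
σ(2) = 6 → σ⁻¹(6) = 2
σ(3) = 1 → σ⁻¹(1) = 3
σ(4) = 5 → σ⁻¹(5) = 4
σ(5) = 3 → σ⁻¹(3) = 5
σ(6) = 2 → σ⁻¹(2) = 6

σ⁻¹ = [3 6 5 1 4 2]


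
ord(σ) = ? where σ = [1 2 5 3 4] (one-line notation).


Cycle decomposition: (3 5 4)
Cycle lengths: 3
Order = lcm(3) = 3

ord(σ) = 3


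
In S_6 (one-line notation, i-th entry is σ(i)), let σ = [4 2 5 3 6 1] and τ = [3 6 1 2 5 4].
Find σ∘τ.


σ∘τ: apply τ first, then σ
1 →τ 3 →σ 5
2 →τ 6 →σ 1
3 →τ 1 →σ 4
4 →τ 2 →σ 2
5 →τ 5 →σ 6
6 →τ 4 →σ 3

σ∘τ = [5 1 4 2 6 3]


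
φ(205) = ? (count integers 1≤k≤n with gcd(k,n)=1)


Factor n: 205 = 5 × 41
φ(n) = n · ∏(1 - 1/p) over distinct primes p | n
φ(205) = 205 · (1 - 1/5) · (1 - 1/41) = 160

φ(205) = 160


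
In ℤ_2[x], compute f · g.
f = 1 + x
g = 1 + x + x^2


Expand and collect like terms; reduce coefficients mod 2:
x^0: 1·1 = 1 ≡ 1 (mod 2)
x^1: 1·1 + 1·1 = 2 ≡ 0 (mod 2)
x^2: 1·1 + 1·1 = 2 ≡ 0 (mod 2)
x^3: 1·1 = 1 ≡ 1 (mod 2)
Result: 1 + x^3

f · g = 1 + x^3


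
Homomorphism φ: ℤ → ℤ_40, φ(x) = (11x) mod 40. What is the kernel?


Kernel = preimage of identity
ker(φ) = {x ∈ ℤ : 11x ≡ 0 (mod 40)}. gcd(11,40) = 1, so 11x ≡ 0 (mod 40) ⟺ x ≡ 0 (mod 40/1 = 40). Hence ker(φ) = 40ℤ

ker(φ) = 40ℤ


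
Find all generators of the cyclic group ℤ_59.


g generates ℤ_n iff gcd(g,n) = 1
Prime factors of 59: 59
Generators are g ∈ {1,...,58} not divisible by any of these primes.
Generators: {1, 2, 3, 4, 5, 6, 7, 8, 9, 10, 11, 12, 13, 14, 15, 16, 17, 18, 19, 20, 21, 22, 23, 24, 25, 26, 27, 28, 29, 30, 31, 32, 33, 34, 35, 36, 37, 38, 39, 40, 41, 42, 43, 44, 45, 46, 47, 48, 49, 50, 51, 52, 53, 54, 55, 56, 57, 58}
Number of generators = φ(59) = 58

Generators of ℤ_59 = {1, 2, 3, 4, 5, 6, 7, 8, 9, 10, 11, 12, 13, 14, 15, 16, 17, 18, 19, 20, 21, 22, 23, 24, 25, 26, 27, 28, 29, 30, 31, 32, 33, 34, 35, 36, 37, 38, 39, 40, 41, 42, 43, 44, 45, 46, 47, 48, 49, 50, 51, 52, 53, 54, 55, 56, 57, 58}


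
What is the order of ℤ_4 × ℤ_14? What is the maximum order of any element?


|ℤ_4 × ℤ_14| = 4 × 14 = 56
Max element order = lcm(4,14) = 28
Cyclic? No (gcd=2)

|ℤ_4×ℤ_14| = 56, max element order = 28


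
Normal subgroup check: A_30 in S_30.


H = A_30 in S_30
A_30 has index 2 in S_30, and every subgroup of index 2 is normal

Yes, normal subgroup


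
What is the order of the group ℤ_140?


ℤ_n has n elements.

|ℤ_140| = 140


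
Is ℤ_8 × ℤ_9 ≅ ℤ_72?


Comparing ℤ_8 × ℤ_9 and ℤ_72:
gcd(8,9) = 1, so ℤ_8 × ℤ_9 ≅ ℤ_72 (CRT)

Yes, ℤ_8 × ℤ_9 ≅ ℤ_72


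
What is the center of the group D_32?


Z(G) = {g ∈ G | gx = xg for all x ∈ G}
For even n, Z(D_n) = {e, r^(n/2)}: the 180° rotation r^16 commutes with every reflection and rotation

Z(D_32) = {e, r^16}


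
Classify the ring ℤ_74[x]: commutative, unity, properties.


ℤ_74 has zero divisors (2·37 ≡ 0), and these lift to constant zero divisors in ℤ_74[x]; so not an integral domain
Commutative: Yes
Integral domain: No
Has unity: Yes

ℤ_74[x]: Commutative=Yes, Unity=Yes


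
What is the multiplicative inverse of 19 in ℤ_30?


Use the extended Euclidean algorithm to write 1 = 19·s + 30·t; then s mod 30 is the inverse.
Euclidean algorithm:
  19 = 0·30 + 19
  30 = 1·19 + 11
  19 = 1·11 + 8
  11 = 1·8 + 3
  8 = 2·3 + 2
  3 = 1·2 + 1
  2 = 2·1 + 0
gcd(19,30) = 1
Back-substitution gives: 19·(-11) + 30·(7) = 1
So 19⁻¹ ≡ -11 ≡ 19 (mod 30)
Check: 19 × 19 = 361 ≡ 1 (mod 30) ✓

19⁻¹ ≡ 19 (mod 30)


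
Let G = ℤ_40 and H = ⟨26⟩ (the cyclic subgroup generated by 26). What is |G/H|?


|⟨26⟩| = n / gcd(26, 40) = 40 / 2 = 20
H is normal (ℤ_40 is abelian).
|G/H| = |G| / |H| = 40 / 20 = 2

|G/H| = 2


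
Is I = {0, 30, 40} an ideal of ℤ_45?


Check ideal conditions for I = {0, 30, 40} in ℤ_45:
(1) I is an additive subgroup? No
(2) For r ∈ ℤ_45 and a ∈ I: r·a ∈ I? No  [counterexample: r=2, a=30, r·a mod 45 = 15 ∉ I]

No, I is not an ideal of ℤ_45


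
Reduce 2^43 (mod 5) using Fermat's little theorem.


Fermat's little theorem: if p is prime and gcd(a,p)=1, then a^(p-1) ≡ 1 (mod p)
p = 5 is prime, gcd(2,5) = 1
Reduce exponent: 43 mod 4 = 3
So 2^43 ≡ 2^3 (mod 5)
2^3 mod 5 = 3

2^43 ≡ 3 (mod 5)


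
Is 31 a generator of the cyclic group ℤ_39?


g generates ℤ_n iff gcd(g, n) = 1
gcd(31, 39) = 1
Since gcd = 1, 31 is a generator.

Yes, 31 generates ℤ_39


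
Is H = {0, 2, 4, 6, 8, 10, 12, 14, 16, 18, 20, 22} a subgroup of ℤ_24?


Subgroup test for H = {0, 2, 4, 6, 8, 10, 12, 14, 16, 18, 20, 22} in (ℤ_24, +):
(1) 0 ∈ H? Yes
(2) Closure: for all a,b ∈ H, (a+b) mod 24 ∈ H? Yes
(3) Inverses: for all a ∈ H, -a mod 24 ∈ H? Yes

Yes, H is a subgroup of ℤ_24


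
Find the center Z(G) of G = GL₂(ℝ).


Z(G) = {g ∈ G | gx = xg for all x ∈ G}
Only scalar multiples of the identity commute with all invertible matrices

Z(GL₂(ℝ)) = {aI : a ∈ ℝ, a ≠ 0}


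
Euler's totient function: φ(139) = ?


Factor n: 139 = 139
φ(n) = n · ∏(1 - 1/p) over distinct primes p | n
φ(139) = 139 · (1 - 1/139) = 138

φ(139) = 138


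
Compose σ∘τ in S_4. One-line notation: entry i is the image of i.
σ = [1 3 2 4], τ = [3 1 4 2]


σ∘τ: apply τ first, then σ
1 →τ 3 →σ 2
2 →τ 1 →σ 1
3 →τ 4 →σ 4
4 →τ 2 →σ 3

σ∘τ = [2 1 4 3]


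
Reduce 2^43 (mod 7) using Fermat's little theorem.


Fermat's little theorem: if p is prime and gcd(a,p)=1, then a^(p-1) ≡ 1 (mod p)
p = 7 is prime, gcd(2,7) = 1
Reduce exponent: 43 mod 6 = 1
So 2^43 ≡ 2^1 (mod 7)
2^1 mod 7 = 2

2^43 ≡ 2 (mod 7)


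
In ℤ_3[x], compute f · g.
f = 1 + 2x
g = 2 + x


Expand and collect like terms; reduce coefficients mod 3:
x^0: 1·2 = 2 ≡ 2 (mod 3)
x^1: 1·1 + 2·2 = 5 ≡ 2 (mod 3)
x^2: 2·1 = 2 ≡ 2 (mod 3)
Result: 2 + 2x + 2x^2

f · g = 2 + 2x + 2x^2


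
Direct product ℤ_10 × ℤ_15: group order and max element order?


|ℤ_10 × ℤ_15| = 10 × 15 = 150
Max element order = lcm(10,15) = 30
Cyclic? No (gcd=5)

|ℤ_10×ℤ_15| = 150, max element order = 30


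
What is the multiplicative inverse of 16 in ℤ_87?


Use the extended Euclidean algorithm to write 1 = 16·s + 87·t; then s mod 87 is the inverse.
Euclidean algorithm:
  16 = 0·87 + 16
  87 = 5·16 + 7
  16 = 2·7 + 2
  7 = 3·2 + 1
  2 = 2·1 + 0
gcd(16,87) = 1
Back-substitution gives: 16·(-38) + 87·(7) = 1
So 16⁻¹ ≡ -38 ≡ 49 (mod 87)
Check: 16 × 49 = 784 ≡ 1 (mod 87) ✓

16⁻¹ ≡ 49 (mod 87)


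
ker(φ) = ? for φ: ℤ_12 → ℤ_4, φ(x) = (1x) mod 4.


Kernel = preimage of identity
ker(φ) = {x ∈ ℤ_12 : 1x ≡ 0 (mod 4)}. Since 4 | 12, φ is well-defined. The kernel is the cyclic subgroup ⟨4⟩ of ℤ_12 (order 3), i.e. {0, 4, 8}

ker(φ) = {0, 4, 8}


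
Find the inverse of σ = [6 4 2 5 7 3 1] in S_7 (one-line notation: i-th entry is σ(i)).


To find σ⁻¹, swap domain and range:
σ(1) = 6 → σ⁻¹(6) = 1
σ(2) = 4 → σ⁻¹(4) = 2
σ(3) = 2 → σ⁻¹(2) = 3
σ(4) = 5 → σ⁻¹(5) = 4
σ(5) = 7 → σ⁻¹(7) = 5
σ(6) = 3 → σ⁻¹(3) = 6
σ(7) = 1 → σ⁻¹(1) = 7

σ⁻¹ = [7 3 6 2 4 1 5]


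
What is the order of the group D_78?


|D_n| = 2n (n rotations and n reflections)
|D_78| = 2×78 = 156

|D_78| = 156


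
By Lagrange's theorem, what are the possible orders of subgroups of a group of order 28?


Lagrange's theorem: |H| divides |G|
|G| = 28
Divisors of 28: 1, 2, 4, 7, 14, 28

Possible subgroup orders: {1, 2, 4, 7, 14, 28}


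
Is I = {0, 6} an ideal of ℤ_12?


Check ideal conditions for I = {0, 6} in ℤ_12:
(1) I is an additive subgroup? Yes
(2) For r ∈ ℤ_12 and a ∈ I: r·a ∈ I? Yes

Yes, I is an ideal of ℤ_12


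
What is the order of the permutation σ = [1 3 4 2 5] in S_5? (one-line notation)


Cycle decomposition: (2 3 4)
Cycle lengths: 3
Order = lcm(3) = 3

ord(σ) = 3


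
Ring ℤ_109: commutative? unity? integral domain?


ℤ_109 is a commutative ring with unity 1; 109 is prime, so ℤ_109 is a field (hence an integral domain)
Commutative: Yes
Integral domain: Yes
Has unity: Yes

ℤ_109: Commutative=Yes, Unity=Yes


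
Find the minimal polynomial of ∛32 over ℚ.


∛32 satisfies x³ - 32 = 0, irreducible over ℚ (no rational root; 32 is not a perfect cube)

Minimal polynomial: x³ - 32


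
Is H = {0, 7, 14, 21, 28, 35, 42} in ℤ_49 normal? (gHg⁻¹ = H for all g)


H = {0, 7, 14, 21, 28, 35, 42} in ℤ_49
ℤ_49 is abelian; every subgroup of an abelian group is normal

Yes, normal subgroup


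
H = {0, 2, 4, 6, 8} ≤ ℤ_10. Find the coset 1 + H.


1 + H = {1 + h (mod 10) : h ∈ H}
1+0=1, 1+2=3, 1+4=5, 1+6=7, 1+8=9

1 + H = {1, 3, 5, 7, 9}


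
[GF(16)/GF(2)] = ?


GF(16) = GF(2^4), so the extension degree is 4

[GF(16)/GF(2)] = 4


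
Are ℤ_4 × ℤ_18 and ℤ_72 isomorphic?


Comparing ℤ_4 × ℤ_18 and ℤ_72:
gcd(4,18) = 2 ≠ 1. Max element order in ℤ_4×ℤ_18 is lcm(4,18) = 36 < 72, so it has no element of order 72

No, ℤ_4 × ℤ_18 ≇ ℤ_72


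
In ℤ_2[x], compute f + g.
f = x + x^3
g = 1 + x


Add coefficients mod 2:
x^0: 0 + 1 = 1 (mod 2)
x^1: 1 + 1 = 0 (mod 2)
x^2: 0 + 0 = 0 (mod 2)
x^3: 1 + 0 = 1 (mod 2)
Result: 1 + x^3

f + g = 1 + x^3


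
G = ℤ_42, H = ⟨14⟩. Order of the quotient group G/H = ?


|⟨14⟩| = n / gcd(14, 42) = 42 / 14 = 3
H is normal (ℤ_42 is abelian).
|G/H| = |G| / |H| = 42 / 3 = 14

|G/H| = 14


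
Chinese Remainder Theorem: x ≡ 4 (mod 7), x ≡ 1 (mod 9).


m₁ = 7, m₂ = 9, gcd = 1, so CRT applies. M = m₁·m₂ = 63
Let M₁ = M/m₁ = 9, M₂ = M/m₂ = 7
Find y₁ ≡ M₁⁻¹ (mod m₁): 9⁻¹ ≡ 4 (mod 7)
Find y₂ ≡ M₂⁻¹ (mod m₂): 7⁻¹ ≡ 4 (mod 9)
x = a₁·M₁·y₁ + a₂·M₂·y₂ = 4·9·4 + 1·7·4 = 172
Reduce mod 63: x ≡ 46
Check: 46 mod 7 = 4 ✓, 46 mod 9 = 1 ✓

x ≡ 46 (mod 63)


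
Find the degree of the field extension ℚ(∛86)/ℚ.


∛86 has minimal polynomial x³ - 86 (irreducible over ℚ since 86 is not a perfect cube)

[ℚ(∛86)/ℚ] = 3


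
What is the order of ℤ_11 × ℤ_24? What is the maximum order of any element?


|ℤ_11 × ℤ_24| = 11 × 24 = 264
Max element order = lcm(11,24) = 264
Cyclic? Yes (gcd=1)

|ℤ_11×ℤ_24| = 264, max element order = 264
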